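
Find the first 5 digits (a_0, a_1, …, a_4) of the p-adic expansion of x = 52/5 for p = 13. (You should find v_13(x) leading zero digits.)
(a_0, …, a_4) = (0, 6, 10, 7, 2)

v_13(52/5) = 1, so a_0 = ... = a_0 = 0. Factor out: x = 13^1 · u with u = 4/5 a unit in ℤ_13. Expand u iteratively via a_{v+i} = u_i mod 13, u_{i+1} = (u_i − a_{v+i})/13:
  u_0 = 4/5;  a_1 = 6;  u_1 = (u_0 − 6)/13 = -2/5
  u_1 = -2/5;  a_2 = 10;  u_2 = (u_1 − 10)/13 = -4/5
  u_2 = -4/5;  a_3 = 7;  u_3 = (u_2 − 7)/13 = -3/5
  u_3 = -3/5;  a_4 = 2;  u_4 = (u_3 − 2)/13 = -1/5
Digits: (0, 6, 10, 7, 2).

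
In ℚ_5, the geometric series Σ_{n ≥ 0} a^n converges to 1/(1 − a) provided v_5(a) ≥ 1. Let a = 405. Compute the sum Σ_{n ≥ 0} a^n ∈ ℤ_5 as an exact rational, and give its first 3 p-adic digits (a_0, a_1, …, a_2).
Σ a^n = 1/(1 − a) = -1/404;  first 3 digits = (1, 1, 2)

v_5(a) = 1 ≥ 1, so the series converges in ℤ_5 to 1/(1 − a) = 1/(1 − 405) = -1/404. Expand this rational in ℤ_5: compute digits iteratively via d_i = x_i mod 5, x_{i+1} = (x_i − d_i)/5. The first 3 digits are (1, 1, 2).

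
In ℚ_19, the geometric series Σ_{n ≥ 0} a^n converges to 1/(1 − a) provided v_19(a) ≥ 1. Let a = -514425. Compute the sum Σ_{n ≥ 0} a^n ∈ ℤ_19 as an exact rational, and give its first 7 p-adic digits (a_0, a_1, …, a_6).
Σ a^n = 1/(1 − a) = 1/514426;  first 7 digits = (1, 0, 0, 1, 15, 18, 0)

v_19(a) = 3 ≥ 1, so the series converges in ℤ_19 to 1/(1 − a) = 1/(1 − (-514425)) = 1/514426. Expand this rational in ℤ_19: compute digits iteratively via d_i = x_i mod 19, x_{i+1} = (x_i − d_i)/19. The first 7 digits are (1, 0, 0, 1, 15, 18, 0).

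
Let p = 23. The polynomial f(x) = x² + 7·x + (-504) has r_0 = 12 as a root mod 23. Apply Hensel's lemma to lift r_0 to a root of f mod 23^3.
r_2 = 9304 (mod 12167)

Hensel: r_{i+1} = r_i − f(r_i)·(f′(r_i))^{-1} mod 23^{i+2}, f′(x) = 2x + 7. Iterate:
  r_0 = 12 (mod 23)
  r_1 = 311 (mod 529)
  r_2 = 9304 (mod 12167)
Final: r = 9304 satisfies f(r) ≡ 0 mod 23^3.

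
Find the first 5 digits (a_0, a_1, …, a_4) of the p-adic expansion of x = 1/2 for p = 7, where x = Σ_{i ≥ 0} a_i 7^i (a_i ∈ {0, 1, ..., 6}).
(a_0, …, a_4) = (4, 3, 3, 3, 3)

v_7(1/2) = 0 (numerator and denominator both coprime to 7), so x ∈ ℤ_7^×. Compute digits iteratively via a_i = x_i mod 7, x_{i+1} = (x_i − a_i)/7, with x_0 = x:
  x_0 = 1/2;  a_0 = 4;  x_1 = (x_0 − 4)/7 = -1/2
  x_1 = -1/2;  a_1 = 3;  x_2 = (x_1 − 3)/7 = -1/2
  x_2 = -1/2;  a_2 = 3;  x_3 = (x_2 − 3)/7 = -1/2
  x_3 = -1/2;  a_3 = 3;  x_4 = (x_3 − 3)/7 = -1/2
  x_4 = -1/2;  a_4 = 3;  x_5 = (x_4 − 3)/7 = -1/2
Digits: (4, 3, 3, 3, 3).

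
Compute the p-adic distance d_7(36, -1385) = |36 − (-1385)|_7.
d_7(36, -1385) = 1/49

Step 1 — x − y = 36 − (-1385) = 1421. Step 2 — v_7(1421) = 2 (factor: 1421 = (7^2 · 29); the sign does not affect v_p). Step 3 — |x − y|_7 = 7^{-2} = 1/49.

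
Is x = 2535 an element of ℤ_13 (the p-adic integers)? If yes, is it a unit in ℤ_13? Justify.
x ∈ ℤ_13 but not a unit; v_13(x) = 2 > 0

ℤ_13 = {x ∈ ℚ_13 : v_13(x) ≥ 0} and ℤ_13^× = {x ∈ ℤ_13 : v_13(x) = 0}. Here v_13(2535) = v_13(num) − v_13(den) = 2; compare against these criteria.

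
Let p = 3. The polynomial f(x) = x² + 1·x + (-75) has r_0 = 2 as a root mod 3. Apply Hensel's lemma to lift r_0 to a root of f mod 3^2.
r_1 = 5 (mod 9)

Hensel: r_{i+1} = r_i − f(r_i)·(f′(r_i))^{-1} mod 3^{i+2}, f′(x) = 2x + 1. Iterate:
  r_0 = 2 (mod 3)
  r_1 = 5 (mod 9)
Final: r = 5 satisfies f(r) ≡ 0 mod 3^2.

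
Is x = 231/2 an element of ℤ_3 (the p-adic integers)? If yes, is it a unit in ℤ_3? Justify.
x ∈ ℤ_3 but not a unit; v_3(x) = 1 > 0

ℤ_3 = {x ∈ ℚ_3 : v_3(x) ≥ 0} and ℤ_3^× = {x ∈ ℤ_3 : v_3(x) = 0}. Here v_3(231/2) = v_3(num) − v_3(den) = 1; compare against these criteria.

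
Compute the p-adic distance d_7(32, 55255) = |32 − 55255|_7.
d_7(32, 55255) = 1/2401

Step 1 — x − y = 32 − 55255 = -55223. Step 2 — v_7(-55223) = 4 (factor: -55223 = −(7^4 · 23); the sign does not affect v_p). Step 3 — |x − y|_7 = 7^{-4} = 1/2401.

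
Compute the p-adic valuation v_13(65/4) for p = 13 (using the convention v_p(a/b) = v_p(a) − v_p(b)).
v_13(65/4) = 1

Factor powers of 13 from the numerator and denominator of the reduced fraction: 65 = 13^1 · 5 and 4 = 13^0 · 4. Apply v_p(a/b) = v_p(a) − v_p(b): v_13(65/4) = 1 − 0 = 1.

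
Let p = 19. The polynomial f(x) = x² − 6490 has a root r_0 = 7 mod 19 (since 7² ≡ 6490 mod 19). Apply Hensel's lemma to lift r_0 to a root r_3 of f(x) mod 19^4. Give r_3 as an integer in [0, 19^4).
r_3 = 23700 (mod 130321)

Hensel's recurrence: r_{i+1} = r_i − f(r_i)·(f′(r_i))^{-1} mod 19^{i+2}, with f′(x) = 2x. Iterate:
  r_0 = 7 (mod 19)
  r_1 = 235 (mod 361)
  r_2 = 3123 (mod 6859)
  r_3 = 23700 (mod 130321)
Final: r_3 = 23700, and one checks f(r_3) ≡ 0 mod 19^4.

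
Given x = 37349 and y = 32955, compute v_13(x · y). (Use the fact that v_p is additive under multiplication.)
v_13(1230836295) = 6

v_p(x) = 3 (factor: 37349 = 13^3 · 17); v_p(y) = 3 (factor: 32955 = 13^3 · 15). Additivity: v_p(xy) = v_p(x) + v_p(y) = 3 + 3 = 6. (Direct check: xy = 1230836295 = 13^6 · (255).)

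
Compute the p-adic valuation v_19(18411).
v_19(18411) = 2

v_19(n) is the largest exponent k such that 19^k divides n. Factor out: 18411 = 19^2 · 51. (Sign doesn't affect v_p.) So v_19(18411) = 2.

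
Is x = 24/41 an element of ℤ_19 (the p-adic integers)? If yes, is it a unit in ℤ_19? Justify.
x ∈ ℤ_19^× (unit); v_19(x) = 0

ℤ_19 = {x ∈ ℚ_19 : v_19(x) ≥ 0} and ℤ_19^× = {x ∈ ℤ_19 : v_19(x) = 0}. Here v_19(24/41) = v_19(num) − v_19(den) = 0; compare against these criteria.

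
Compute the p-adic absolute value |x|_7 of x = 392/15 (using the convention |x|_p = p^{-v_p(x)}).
|392/15|_7 = 1/49

Step 1 — compute v_7(x) by factoring powers of 7 out of the numerator and denominator: v_7(392/15) = 2. Step 2 — apply |x|_p = p^{-v_p(x)} = 7^{-2} = 1/49.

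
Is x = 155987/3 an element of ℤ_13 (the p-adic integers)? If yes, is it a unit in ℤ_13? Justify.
x ∈ ℤ_13 but not a unit; v_13(x) = 3 > 0

ℤ_13 = {x ∈ ℚ_13 : v_13(x) ≥ 0} and ℤ_13^× = {x ∈ ℤ_13 : v_13(x) = 0}. Here v_13(155987/3) = v_13(num) − v_13(den) = 3; compare against these criteria.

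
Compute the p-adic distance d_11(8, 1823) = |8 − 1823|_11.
d_11(8, 1823) = 1/121

Step 1 — x − y = 8 − 1823 = -1815. Step 2 — v_11(-1815) = 2 (factor: -1815 = −(11^2 · 15); the sign does not affect v_p). Step 3 — |x − y|_11 = 11^{-2} = 1/121.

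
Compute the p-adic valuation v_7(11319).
v_7(11319) = 3

v_7(n) is the largest exponent k such that 7^k divides n. Factor out: 11319 = 7^3 · 33. (Sign doesn't affect v_p.) So v_7(11319) = 3.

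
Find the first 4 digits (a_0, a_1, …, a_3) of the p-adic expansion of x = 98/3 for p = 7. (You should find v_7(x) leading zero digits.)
(a_0, …, a_3) = (0, 0, 3, 2)

v_7(98/3) = 2, so a_0 = ... = a_1 = 0. Factor out: x = 7^2 · u with u = 2/3 a unit in ℤ_7. Expand u iteratively via a_{v+i} = u_i mod 7, u_{i+1} = (u_i − a_{v+i})/7:
  u_0 = 2/3;  a_2 = 3;  u_1 = (u_0 − 3)/7 = -1/3
  u_1 = -1/3;  a_3 = 2;  u_2 = (u_1 − 2)/7 = -1/3
Digits: (0, 0, 3, 2).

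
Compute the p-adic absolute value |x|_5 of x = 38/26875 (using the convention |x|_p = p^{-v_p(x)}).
|38/26875|_5 = 625

Step 1 — compute v_5(x) by factoring powers of 5 out of the numerator and denominator: v_5(38/26875) = -4. Step 2 — apply |x|_p = p^{-v_p(x)} = 5^{4} = 625.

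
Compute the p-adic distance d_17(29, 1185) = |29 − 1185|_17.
d_17(29, 1185) = 1/289

Step 1 — x − y = 29 − 1185 = -1156. Step 2 — v_17(-1156) = 2 (factor: -1156 = −(17^2 · 4); the sign does not affect v_p). Step 3 — |x − y|_17 = 17^{-2} = 1/289.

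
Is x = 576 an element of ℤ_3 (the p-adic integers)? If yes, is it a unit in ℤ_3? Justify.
x ∈ ℤ_3 but not a unit; v_3(x) = 2 > 0

ℤ_3 = {x ∈ ℚ_3 : v_3(x) ≥ 0} and ℤ_3^× = {x ∈ ℤ_3 : v_3(x) = 0}. Here v_3(576) = v_3(num) − v_3(den) = 2; compare against these criteria.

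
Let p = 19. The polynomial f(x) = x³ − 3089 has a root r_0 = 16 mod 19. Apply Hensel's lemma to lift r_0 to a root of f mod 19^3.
r_2 = 2733 (mod 6859)

Hensel: r_{i+1} = r_i − f(r_i)/f′(r_i) mod 19^{i+2}, where f′(x) = 3x². Iterate:
  r_0 = 16 (mod 19)
  r_1 = 206 (mod 361)
  r_2 = 2733 (mod 6859)
Final: r = 2733 with f(r) ≡ 0 mod 19^3.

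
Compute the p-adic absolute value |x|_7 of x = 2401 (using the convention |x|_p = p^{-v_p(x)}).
|2401|_7 = 1/2401

Step 1 — compute v_7(x) by factoring powers of 7 out of the numerator and denominator: v_7(2401) = 4. Step 2 — apply |x|_p = p^{-v_p(x)} = 7^{-4} = 1/2401.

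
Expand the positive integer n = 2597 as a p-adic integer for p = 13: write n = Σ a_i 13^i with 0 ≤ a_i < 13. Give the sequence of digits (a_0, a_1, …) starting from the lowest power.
(a_0, a_1, …) = (10, 4, 2, 1)

Repeated division by 13 gives the digits low-to-high: 2597 = 10 + 4·13^1 + 2·13^2 + 1·13^3. Digit sequence: (10, 4, 2, 1).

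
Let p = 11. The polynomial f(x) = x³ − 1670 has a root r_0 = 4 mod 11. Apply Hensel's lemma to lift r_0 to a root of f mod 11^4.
r_3 = 9178 (mod 14641)

Hensel: r_{i+1} = r_i − f(r_i)/f′(r_i) mod 11^{i+2}, where f′(x) = 3x². Iterate:
  r_0 = 4 (mod 11)
  r_1 = 103 (mod 121)
  r_2 = 1192 (mod 1331)
  r_3 = 9178 (mod 14641)
Final: r = 9178 with f(r) ≡ 0 mod 11^4.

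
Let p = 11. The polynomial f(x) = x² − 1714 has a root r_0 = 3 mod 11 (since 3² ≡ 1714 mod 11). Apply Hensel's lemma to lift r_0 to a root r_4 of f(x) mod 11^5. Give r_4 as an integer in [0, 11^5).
r_4 = 50119 (mod 161051)

Hensel's recurrence: r_{i+1} = r_i − f(r_i)·(f′(r_i))^{-1} mod 11^{i+2}, with f′(x) = 2x. Iterate:
  r_0 = 3 (mod 11)
  r_1 = 25 (mod 121)
  r_2 = 872 (mod 1331)
  r_3 = 6196 (mod 14641)
  r_4 = 50119 (mod 161051)
Final: r_4 = 50119, and one checks f(r_4) ≡ 0 mod 11^5.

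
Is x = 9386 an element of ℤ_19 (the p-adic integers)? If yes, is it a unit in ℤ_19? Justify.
x ∈ ℤ_19 but not a unit; v_19(x) = 2 > 0

ℤ_19 = {x ∈ ℚ_19 : v_19(x) ≥ 0} and ℤ_19^× = {x ∈ ℤ_19 : v_19(x) = 0}. Here v_19(9386) = v_19(num) − v_19(den) = 2; compare against these criteria.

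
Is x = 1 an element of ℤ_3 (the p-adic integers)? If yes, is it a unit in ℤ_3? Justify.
x ∈ ℤ_3^× (unit); v_3(x) = 0

ℤ_3 = {x ∈ ℚ_3 : v_3(x) ≥ 0} and ℤ_3^× = {x ∈ ℤ_3 : v_3(x) = 0}. Here v_3(1) = v_3(num) − v_3(den) = 0; compare against these criteria.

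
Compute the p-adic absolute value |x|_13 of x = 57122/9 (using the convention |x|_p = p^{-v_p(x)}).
|57122/9|_13 = 1/28561

Step 1 — compute v_13(x) by factoring powers of 13 out of the numerator and denominator: v_13(57122/9) = 4. Step 2 — apply |x|_p = p^{-v_p(x)} = 13^{-4} = 1/28561.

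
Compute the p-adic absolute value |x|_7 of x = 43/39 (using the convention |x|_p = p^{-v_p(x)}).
|43/39|_7 = 1

Step 1 — compute v_7(x) by factoring powers of 7 out of the numerator and denominator: v_7(43/39) = 0. Step 2 — apply |x|_p = p^{-v_p(x)} = 7^{0} = 1.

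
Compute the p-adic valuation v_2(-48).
v_2(-48) = 4

v_2(n) is the largest exponent k such that 2^k divides n. Factor out: -48 = -2^4 · 3. (Sign doesn't affect v_p.) So v_2(-48) = 4.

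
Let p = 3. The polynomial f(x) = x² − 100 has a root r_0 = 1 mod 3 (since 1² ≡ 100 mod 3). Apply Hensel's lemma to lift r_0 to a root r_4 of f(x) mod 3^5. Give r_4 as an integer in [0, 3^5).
r_4 = 10 (mod 243)

Hensel's recurrence: r_{i+1} = r_i − f(r_i)·(f′(r_i))^{-1} mod 3^{i+2}, with f′(x) = 2x. Iterate:
  r_0 = 1 (mod 3)
  r_1 = 1 (mod 9)
  r_2 = 10 (mod 27)
  r_3 = 10 (mod 81)
  r_4 = 10 (mod 243)
Final: r_4 = 10, and one checks f(r_4) ≡ 0 mod 3^5.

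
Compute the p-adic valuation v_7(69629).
v_7(69629) = 4

v_7(n) is the largest exponent k such that 7^k divides n. Factor out: 69629 = 7^4 · 29. (Sign doesn't affect v_p.) So v_7(69629) = 4.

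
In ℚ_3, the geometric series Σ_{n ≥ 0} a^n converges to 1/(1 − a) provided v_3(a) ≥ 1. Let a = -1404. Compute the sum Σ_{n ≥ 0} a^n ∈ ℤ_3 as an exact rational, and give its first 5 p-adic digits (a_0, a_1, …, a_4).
Σ a^n = 1/(1 − a) = 1/1405;  first 5 digits = (1, 0, 0, 2, 0)

v_3(a) = 3 ≥ 1, so the series converges in ℤ_3 to 1/(1 − a) = 1/(1 − (-1404)) = 1/1405. Expand this rational in ℤ_3: compute digits iteratively via d_i = x_i mod 3, x_{i+1} = (x_i − d_i)/3. The first 5 digits are (1, 0, 0, 2, 0).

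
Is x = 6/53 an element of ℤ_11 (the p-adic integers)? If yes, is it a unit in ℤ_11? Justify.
x ∈ ℤ_11^× (unit); v_11(x) = 0

ℤ_11 = {x ∈ ℚ_11 : v_11(x) ≥ 0} and ℤ_11^× = {x ∈ ℤ_11 : v_11(x) = 0}. Here v_11(6/53) = v_11(num) − v_11(den) = 0; compare against these criteria.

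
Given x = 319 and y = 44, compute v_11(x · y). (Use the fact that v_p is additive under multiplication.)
v_11(14036) = 2

v_p(x) = 1 (factor: 319 = 11^1 · 29); v_p(y) = 1 (factor: 44 = 11^1 · 4). Additivity: v_p(xy) = v_p(x) + v_p(y) = 1 + 1 = 2. (Direct check: xy = 14036 = 11^2 · (116).)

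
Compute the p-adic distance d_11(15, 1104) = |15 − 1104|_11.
d_11(15, 1104) = 1/121

Step 1 — x − y = 15 − 1104 = -1089. Step 2 — v_11(-1089) = 2 (factor: -1089 = −(11^2 · 9); the sign does not affect v_p). Step 3 — |x − y|_11 = 11^{-2} = 1/121.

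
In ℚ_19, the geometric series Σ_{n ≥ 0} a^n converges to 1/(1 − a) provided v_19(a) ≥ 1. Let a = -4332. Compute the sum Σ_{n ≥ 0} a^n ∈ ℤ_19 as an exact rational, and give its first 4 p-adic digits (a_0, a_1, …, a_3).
Σ a^n = 1/(1 − a) = 1/4333;  first 4 digits = (1, 0, 7, 18)

v_19(a) = 2 ≥ 1, so the series converges in ℤ_19 to 1/(1 − a) = 1/(1 − (-4332)) = 1/4333. Expand this rational in ℤ_19: compute digits iteratively via d_i = x_i mod 19, x_{i+1} = (x_i − d_i)/19. The first 4 digits are (1, 0, 7, 18).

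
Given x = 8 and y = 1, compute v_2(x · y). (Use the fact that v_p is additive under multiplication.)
v_2(8) = 3

v_p(x) = 3 (factor: 8 = 2^3 · 1); v_p(y) = 0 (factor: 1 = 2^0 · 1). Additivity: v_p(xy) = v_p(x) + v_p(y) = 3 + 0 = 3. (Direct check: xy = 8 = 2^3 · (1).)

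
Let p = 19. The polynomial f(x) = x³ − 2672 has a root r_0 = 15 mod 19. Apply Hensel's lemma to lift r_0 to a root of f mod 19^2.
r_1 = 53 (mod 361)

Hensel: r_{i+1} = r_i − f(r_i)/f′(r_i) mod 19^{i+2}, where f′(x) = 3x². Iterate:
  r_0 = 15 (mod 19)
  r_1 = 53 (mod 361)
Final: r = 53 with f(r) ≡ 0 mod 19^2.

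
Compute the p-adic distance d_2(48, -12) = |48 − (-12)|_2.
d_2(48, -12) = 1/4

Step 1 — x − y = 48 − (-12) = 60. Step 2 — v_2(60) = 2 (factor: 60 = (2^2 · 15); the sign does not affect v_p). Step 3 — |x − y|_2 = 2^{-2} = 1/4.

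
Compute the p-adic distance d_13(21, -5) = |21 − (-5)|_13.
d_13(21, -5) = 1/13

Step 1 — x − y = 21 − (-5) = 26. Step 2 — v_13(26) = 1 (factor: 26 = (13^1 · 2); the sign does not affect v_p). Step 3 — |x − y|_13 = 13^{-1} = 1/13.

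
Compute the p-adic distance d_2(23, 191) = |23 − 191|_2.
d_2(23, 191) = 1/8

Step 1 — x − y = 23 − 191 = -168. Step 2 — v_2(-168) = 3 (factor: -168 = −(2^3 · 21); the sign does not affect v_p). Step 3 — |x − y|_2 = 2^{-3} = 1/8.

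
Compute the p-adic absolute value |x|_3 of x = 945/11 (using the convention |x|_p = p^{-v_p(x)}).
|945/11|_3 = 1/27

Step 1 — compute v_3(x) by factoring powers of 3 out of the numerator and denominator: v_3(945/11) = 3. Step 2 — apply |x|_p = p^{-v_p(x)} = 3^{-3} = 1/27.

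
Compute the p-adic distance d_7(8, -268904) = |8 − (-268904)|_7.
d_7(8, -268904) = 1/16807

Step 1 — x − y = 8 − (-268904) = 268912. Step 2 — v_7(268912) = 5 (factor: 268912 = (7^5 · 16); the sign does not affect v_p). Step 3 — |x − y|_7 = 7^{-5} = 1/16807.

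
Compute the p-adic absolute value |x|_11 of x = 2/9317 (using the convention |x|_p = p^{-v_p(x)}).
|2/9317|_11 = 1331

Step 1 — compute v_11(x) by factoring powers of 11 out of the numerator and denominator: v_11(2/9317) = -3. Step 2 — apply |x|_p = p^{-v_p(x)} = 11^{3} = 1331.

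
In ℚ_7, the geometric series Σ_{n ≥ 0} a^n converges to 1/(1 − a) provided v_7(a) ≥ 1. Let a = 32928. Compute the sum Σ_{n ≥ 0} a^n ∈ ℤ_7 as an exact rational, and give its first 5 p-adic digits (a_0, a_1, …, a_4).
Σ a^n = 1/(1 − a) = -1/32927;  first 5 digits = (1, 0, 0, 5, 6)

v_7(a) = 3 ≥ 1, so the series converges in ℤ_7 to 1/(1 − a) = 1/(1 − 32928) = -1/32927. Expand this rational in ℤ_7: compute digits iteratively via d_i = x_i mod 7, x_{i+1} = (x_i − d_i)/7. The first 5 digits are (1, 0, 0, 5, 6).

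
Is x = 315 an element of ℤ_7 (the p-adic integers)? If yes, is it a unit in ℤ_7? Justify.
x ∈ ℤ_7 but not a unit; v_7(x) = 1 > 0

ℤ_7 = {x ∈ ℚ_7 : v_7(x) ≥ 0} and ℤ_7^× = {x ∈ ℤ_7 : v_7(x) = 0}. Here v_7(315) = v_7(num) − v_7(den) = 1; compare against these criteria.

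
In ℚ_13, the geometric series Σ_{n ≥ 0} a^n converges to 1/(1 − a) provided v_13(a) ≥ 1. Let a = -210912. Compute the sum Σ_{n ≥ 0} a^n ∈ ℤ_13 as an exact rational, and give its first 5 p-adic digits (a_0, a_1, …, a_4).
Σ a^n = 1/(1 − a) = 1/210913;  first 5 digits = (1, 0, 0, 8, 5)

v_13(a) = 3 ≥ 1, so the series converges in ℤ_13 to 1/(1 − a) = 1/(1 − (-210912)) = 1/210913. Expand this rational in ℤ_13: compute digits iteratively via d_i = x_i mod 13, x_{i+1} = (x_i − d_i)/13. The first 5 digits are (1, 0, 0, 8, 5).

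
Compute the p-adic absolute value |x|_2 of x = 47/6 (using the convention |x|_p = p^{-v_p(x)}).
|47/6|_2 = 2

Step 1 — compute v_2(x) by factoring powers of 2 out of the numerator and denominator: v_2(47/6) = -1. Step 2 — apply |x|_p = p^{-v_p(x)} = 2^{1} = 2.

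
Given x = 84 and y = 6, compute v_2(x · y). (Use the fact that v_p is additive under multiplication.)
v_2(504) = 3

v_p(x) = 2 (factor: 84 = 2^2 · 21); v_p(y) = 1 (factor: 6 = 2^1 · 3). Additivity: v_p(xy) = v_p(x) + v_p(y) = 2 + 1 = 3. (Direct check: xy = 504 = 2^3 · (63).)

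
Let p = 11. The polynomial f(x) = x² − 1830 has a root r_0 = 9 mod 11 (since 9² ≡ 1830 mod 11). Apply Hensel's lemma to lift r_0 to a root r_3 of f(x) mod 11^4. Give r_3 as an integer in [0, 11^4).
r_3 = 11460 (mod 14641)

Hensel's recurrence: r_{i+1} = r_i − f(r_i)·(f′(r_i))^{-1} mod 11^{i+2}, with f′(x) = 2x. Iterate:
  r_0 = 9 (mod 11)
  r_1 = 86 (mod 121)
  r_2 = 812 (mod 1331)
  r_3 = 11460 (mod 14641)
Final: r_3 = 11460, and one checks f(r_3) ≡ 0 mod 11^4.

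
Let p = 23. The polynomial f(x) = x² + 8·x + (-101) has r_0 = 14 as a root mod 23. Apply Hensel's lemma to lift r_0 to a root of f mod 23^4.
r_3 = 136358 (mod 279841)

Hensel: r_{i+1} = r_i − f(r_i)·(f′(r_i))^{-1} mod 23^{i+2}, f′(x) = 2x + 8. Iterate:
  r_0 = 14 (mod 23)
  r_1 = 405 (mod 529)
  r_2 = 2521 (mod 12167)
  r_3 = 136358 (mod 279841)
Final: r = 136358 satisfies f(r) ≡ 0 mod 23^4.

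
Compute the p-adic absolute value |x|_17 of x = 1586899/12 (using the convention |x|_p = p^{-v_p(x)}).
|1586899/12|_17 = 1/83521

Step 1 — compute v_17(x) by factoring powers of 17 out of the numerator and denominator: v_17(1586899/12) = 4. Step 2 — apply |x|_p = p^{-v_p(x)} = 17^{-4} = 1/83521.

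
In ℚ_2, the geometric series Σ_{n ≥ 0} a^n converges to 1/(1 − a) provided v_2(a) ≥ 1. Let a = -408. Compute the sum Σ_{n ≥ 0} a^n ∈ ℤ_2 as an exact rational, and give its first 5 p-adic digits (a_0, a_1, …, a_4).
Σ a^n = 1/(1 − a) = 1/409;  first 5 digits = (1, 0, 0, 1, 0)

v_2(a) = 3 ≥ 1, so the series converges in ℤ_2 to 1/(1 − a) = 1/(1 − (-408)) = 1/409. Expand this rational in ℤ_2: compute digits iteratively via d_i = x_i mod 2, x_{i+1} = (x_i − d_i)/2. The first 5 digits are (1, 0, 0, 1, 0).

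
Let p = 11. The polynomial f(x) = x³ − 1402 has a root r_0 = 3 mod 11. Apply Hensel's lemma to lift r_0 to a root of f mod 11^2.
r_1 = 36 (mod 121)

Hensel: r_{i+1} = r_i − f(r_i)/f′(r_i) mod 11^{i+2}, where f′(x) = 3x². Iterate:
  r_0 = 3 (mod 11)
  r_1 = 36 (mod 121)
Final: r = 36 with f(r) ≡ 0 mod 11^2.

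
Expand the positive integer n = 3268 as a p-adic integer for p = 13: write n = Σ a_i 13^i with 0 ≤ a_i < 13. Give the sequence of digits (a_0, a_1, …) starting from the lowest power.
(a_0, a_1, …) = (5, 4, 6, 1)

Repeated division by 13 gives the digits low-to-high: 3268 = 5 + 4·13^1 + 6·13^2 + 1·13^3. Digit sequence: (5, 4, 6, 1).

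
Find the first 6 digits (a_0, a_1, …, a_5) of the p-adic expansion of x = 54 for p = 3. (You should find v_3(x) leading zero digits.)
(a_0, …, a_5) = (0, 0, 0, 2, 0, 0)

v_3(54) = 3, so a_0 = ... = a_2 = 0. Factor out: x = 3^3 · u with u = 2 a unit in ℤ_3. Expand u iteratively via a_{v+i} = u_i mod 3, u_{i+1} = (u_i − a_{v+i})/3:
  u_0 = 2;  a_3 = 2;  u_1 = (u_0 − 2)/3 = 0
  u_1 = 0;  a_4 = 0;  u_2 = (u_1 − 0)/3 = 0
  u_2 = 0;  a_5 = 0;  u_3 = (u_2 − 0)/3 = 0
Digits: (0, 0, 0, 2, 0, 0).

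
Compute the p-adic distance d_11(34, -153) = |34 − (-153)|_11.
d_11(34, -153) = 1/11

Step 1 — x − y = 34 − (-153) = 187. Step 2 — v_11(187) = 1 (factor: 187 = (11^1 · 17); the sign does not affect v_p). Step 3 — |x − y|_11 = 11^{-1} = 1/11.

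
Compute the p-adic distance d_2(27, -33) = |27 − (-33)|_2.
d_2(27, -33) = 1/4

Step 1 — x − y = 27 − (-33) = 60. Step 2 — v_2(60) = 2 (factor: 60 = (2^2 · 15); the sign does not affect v_p). Step 3 — |x − y|_2 = 2^{-2} = 1/4.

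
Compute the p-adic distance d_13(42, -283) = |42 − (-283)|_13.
d_13(42, -283) = 1/13

Step 1 — x − y = 42 − (-283) = 325. Step 2 — v_13(325) = 1 (factor: 325 = (13^1 · 25); the sign does not affect v_p). Step 3 — |x − y|_13 = 13^{-1} = 1/13.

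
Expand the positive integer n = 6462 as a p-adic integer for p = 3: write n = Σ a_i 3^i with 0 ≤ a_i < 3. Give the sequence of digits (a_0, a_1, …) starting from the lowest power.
(a_0, a_1, …) = (0, 0, 1, 2, 1, 2, 2, 2)

Repeated division by 3 gives the digits low-to-high: 6462 = 1·3^2 + 2·3^3 + 1·3^4 + 2·3^5 + 2·3^6 + 2·3^7. Digit sequence: (0, 0, 1, 2, 1, 2, 2, 2).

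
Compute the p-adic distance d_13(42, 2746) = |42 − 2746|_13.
d_13(42, 2746) = 1/169

Step 1 — x − y = 42 − 2746 = -2704. Step 2 — v_13(-2704) = 2 (factor: -2704 = −(13^2 · 16); the sign does not affect v_p). Step 3 — |x − y|_13 = 13^{-2} = 1/169.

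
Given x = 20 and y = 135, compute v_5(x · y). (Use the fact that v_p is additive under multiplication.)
v_5(2700) = 2

v_p(x) = 1 (factor: 20 = 5^1 · 4); v_p(y) = 1 (factor: 135 = 5^1 · 27). Additivity: v_p(xy) = v_p(x) + v_p(y) = 1 + 1 = 2. (Direct check: xy = 2700 = 5^2 · (108).)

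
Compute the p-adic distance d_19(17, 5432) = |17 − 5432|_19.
d_19(17, 5432) = 1/361

Step 1 — x − y = 17 − 5432 = -5415. Step 2 — v_19(-5415) = 2 (factor: -5415 = −(19^2 · 15); the sign does not affect v_p). Step 3 — |x − y|_19 = 19^{-2} = 1/361.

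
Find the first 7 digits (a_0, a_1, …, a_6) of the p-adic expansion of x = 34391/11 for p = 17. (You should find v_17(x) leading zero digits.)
(a_0, …, a_6) = (0, 0, 0, 13, 7, 15, 13)

v_17(34391/11) = 3, so a_0 = ... = a_2 = 0. Factor out: x = 17^3 · u with u = 7/11 a unit in ℤ_17. Expand u iteratively via a_{v+i} = u_i mod 17, u_{i+1} = (u_i − a_{v+i})/17:
  u_0 = 7/11;  a_3 = 13;  u_1 = (u_0 − 13)/17 = -8/11
  u_1 = -8/11;  a_4 = 7;  u_2 = (u_1 − 7)/17 = -5/11
  u_2 = -5/11;  a_5 = 15;  u_3 = (u_2 − 15)/17 = -10/11
  u_3 = -10/11;  a_6 = 13;  u_4 = (u_3 − 13)/17 = -9/11
Digits: (0, 0, 0, 13, 7, 15, 13).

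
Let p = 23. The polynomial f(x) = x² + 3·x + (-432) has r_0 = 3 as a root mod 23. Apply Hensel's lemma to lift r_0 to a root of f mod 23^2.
r_1 = 49 (mod 529)

Hensel: r_{i+1} = r_i − f(r_i)·(f′(r_i))^{-1} mod 23^{i+2}, f′(x) = 2x + 3. Iterate:
  r_0 = 3 (mod 23)
  r_1 = 49 (mod 529)
Final: r = 49 satisfies f(r) ≡ 0 mod 23^2.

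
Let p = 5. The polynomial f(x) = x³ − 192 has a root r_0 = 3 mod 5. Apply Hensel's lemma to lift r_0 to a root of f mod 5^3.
r_2 = 98 (mod 125)

Hensel: r_{i+1} = r_i − f(r_i)/f′(r_i) mod 5^{i+2}, where f′(x) = 3x². Iterate:
  r_0 = 3 (mod 5)
  r_1 = 23 (mod 25)
  r_2 = 98 (mod 125)
Final: r = 98 with f(r) ≡ 0 mod 5^3.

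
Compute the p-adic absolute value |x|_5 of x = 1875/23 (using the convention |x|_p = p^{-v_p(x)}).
|1875/23|_5 = 1/625

Step 1 — compute v_5(x) by factoring powers of 5 out of the numerator and denominator: v_5(1875/23) = 4. Step 2 — apply |x|_p = p^{-v_p(x)} = 5^{-4} = 1/625.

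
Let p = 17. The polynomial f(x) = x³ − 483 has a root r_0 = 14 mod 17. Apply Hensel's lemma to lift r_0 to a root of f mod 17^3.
r_2 = 337 (mod 4913)

Hensel: r_{i+1} = r_i − f(r_i)/f′(r_i) mod 17^{i+2}, where f′(x) = 3x². Iterate:
  r_0 = 14 (mod 17)
  r_1 = 48 (mod 289)
  r_2 = 337 (mod 4913)
Final: r = 337 with f(r) ≡ 0 mod 17^3.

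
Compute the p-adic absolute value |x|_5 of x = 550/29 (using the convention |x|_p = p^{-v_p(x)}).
|550/29|_5 = 1/25

Step 1 — compute v_5(x) by factoring powers of 5 out of the numerator and denominator: v_5(550/29) = 2. Step 2 — apply |x|_p = p^{-v_p(x)} = 5^{-2} = 1/25.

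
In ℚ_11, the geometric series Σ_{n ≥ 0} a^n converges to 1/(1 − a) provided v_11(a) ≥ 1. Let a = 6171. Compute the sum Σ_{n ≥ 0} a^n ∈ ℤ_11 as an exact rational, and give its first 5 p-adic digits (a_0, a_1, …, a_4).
Σ a^n = 1/(1 − a) = -1/6170;  first 5 digits = (1, 0, 7, 4, 5)

v_11(a) = 2 ≥ 1, so the series converges in ℤ_11 to 1/(1 − a) = 1/(1 − 6171) = -1/6170. Expand this rational in ℤ_11: compute digits iteratively via d_i = x_i mod 11, x_{i+1} = (x_i − d_i)/11. The first 5 digits are (1, 0, 7, 4, 5).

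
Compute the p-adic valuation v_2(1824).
v_2(1824) = 5

v_2(n) is the largest exponent k such that 2^k divides n. Factor out: 1824 = 2^5 · 57. (Sign doesn't affect v_p.) So v_2(1824) = 5.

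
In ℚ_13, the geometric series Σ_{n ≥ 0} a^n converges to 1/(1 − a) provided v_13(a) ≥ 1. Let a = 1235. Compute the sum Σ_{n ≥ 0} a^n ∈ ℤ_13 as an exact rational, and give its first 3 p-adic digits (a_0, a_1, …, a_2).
Σ a^n = 1/(1 − a) = -1/1234;  first 3 digits = (1, 4, 10)

v_13(a) = 1 ≥ 1, so the series converges in ℤ_13 to 1/(1 − a) = 1/(1 − 1235) = -1/1234. Expand this rational in ℤ_13: compute digits iteratively via d_i = x_i mod 13, x_{i+1} = (x_i − d_i)/13. The first 3 digits are (1, 4, 10).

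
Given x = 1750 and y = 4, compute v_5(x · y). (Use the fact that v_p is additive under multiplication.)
v_5(7000) = 3

v_p(x) = 3 (factor: 1750 = 5^3 · 14); v_p(y) = 0 (factor: 4 = 5^0 · 4). Additivity: v_p(xy) = v_p(x) + v_p(y) = 3 + 0 = 3. (Direct check: xy = 7000 = 5^3 · (56).)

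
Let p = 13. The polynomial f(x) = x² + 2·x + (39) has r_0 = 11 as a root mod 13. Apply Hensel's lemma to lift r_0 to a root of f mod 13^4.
r_3 = 2130 (mod 28561)

Hensel: r_{i+1} = r_i − f(r_i)·(f′(r_i))^{-1} mod 13^{i+2}, f′(x) = 2x + 2. Iterate:
  r_0 = 11 (mod 13)
  r_1 = 102 (mod 169)
  r_2 = 2130 (mod 2197)
  r_3 = 2130 (mod 28561)
Final: r = 2130 satisfies f(r) ≡ 0 mod 13^4.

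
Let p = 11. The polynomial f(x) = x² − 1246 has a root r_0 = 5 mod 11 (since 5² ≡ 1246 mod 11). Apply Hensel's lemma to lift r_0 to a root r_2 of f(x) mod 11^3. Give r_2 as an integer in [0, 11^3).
r_2 = 115 (mod 1331)

Hensel's recurrence: r_{i+1} = r_i − f(r_i)·(f′(r_i))^{-1} mod 11^{i+2}, with f′(x) = 2x. Iterate:
  r_0 = 5 (mod 11)
  r_1 = 115 (mod 121)
  r_2 = 115 (mod 1331)
Final: r_2 = 115, and one checks f(r_2) ≡ 0 mod 11^3.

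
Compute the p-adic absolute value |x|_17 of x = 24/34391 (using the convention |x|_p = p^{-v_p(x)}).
|24/34391|_17 = 4913

Step 1 — compute v_17(x) by factoring powers of 17 out of the numerator and denominator: v_17(24/34391) = -3. Step 2 — apply |x|_p = p^{-v_p(x)} = 17^{3} = 4913.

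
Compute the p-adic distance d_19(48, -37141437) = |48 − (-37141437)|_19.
d_19(48, -37141437) = 1/2476099

Step 1 — x − y = 48 − (-37141437) = 37141485. Step 2 — v_19(37141485) = 5 (factor: 37141485 = (19^5 · 15); the sign does not affect v_p). Step 3 — |x − y|_19 = 19^{-5} = 1/2476099.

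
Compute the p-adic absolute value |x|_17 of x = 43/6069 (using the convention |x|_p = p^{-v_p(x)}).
|43/6069|_17 = 289

Step 1 — compute v_17(x) by factoring powers of 17 out of the numerator and denominator: v_17(43/6069) = -2. Step 2 — apply |x|_p = p^{-v_p(x)} = 17^{2} = 289.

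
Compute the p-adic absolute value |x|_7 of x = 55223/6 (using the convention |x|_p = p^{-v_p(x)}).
|55223/6|_7 = 1/2401

Step 1 — compute v_7(x) by factoring powers of 7 out of the numerator and denominator: v_7(55223/6) = 4. Step 2 — apply |x|_p = p^{-v_p(x)} = 7^{-4} = 1/2401.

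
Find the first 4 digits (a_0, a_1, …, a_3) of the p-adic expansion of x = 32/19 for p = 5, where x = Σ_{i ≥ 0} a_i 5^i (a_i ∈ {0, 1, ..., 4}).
(a_0, …, a_3) = (3, 0, 1, 4)

v_5(32/19) = 0 (numerator and denominator both coprime to 5), so x ∈ ℤ_5^×. Compute digits iteratively via a_i = x_i mod 5, x_{i+1} = (x_i − a_i)/5, with x_0 = x:
  x_0 = 32/19;  a_0 = 3;  x_1 = (x_0 − 3)/5 = -5/19
  x_1 = -5/19;  a_1 = 0;  x_2 = (x_1 − 0)/5 = -1/19
  x_2 = -1/19;  a_2 = 1;  x_3 = (x_2 − 1)/5 = -4/19
  x_3 = -4/19;  a_3 = 4;  x_4 = (x_3 − 4)/5 = -16/19
Digits: (3, 0, 1, 4).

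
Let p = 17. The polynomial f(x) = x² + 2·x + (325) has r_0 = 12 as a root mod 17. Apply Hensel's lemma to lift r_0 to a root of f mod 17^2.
r_1 = 182 (mod 289)

Hensel: r_{i+1} = r_i − f(r_i)·(f′(r_i))^{-1} mod 17^{i+2}, f′(x) = 2x + 2. Iterate:
  r_0 = 12 (mod 17)
  r_1 = 182 (mod 289)
Final: r = 182 satisfies f(r) ≡ 0 mod 17^2.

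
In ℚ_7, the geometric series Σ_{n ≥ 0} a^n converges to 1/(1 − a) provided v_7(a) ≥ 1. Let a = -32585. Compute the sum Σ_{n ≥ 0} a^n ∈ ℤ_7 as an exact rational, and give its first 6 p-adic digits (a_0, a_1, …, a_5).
Σ a^n = 1/(1 − a) = 1/32586;  first 6 digits = (1, 0, 0, 3, 0, 5)

v_7(a) = 3 ≥ 1, so the series converges in ℤ_7 to 1/(1 − a) = 1/(1 − (-32585)) = 1/32586. Expand this rational in ℤ_7: compute digits iteratively via d_i = x_i mod 7, x_{i+1} = (x_i − d_i)/7. The first 6 digits are (1, 0, 0, 3, 0, 5).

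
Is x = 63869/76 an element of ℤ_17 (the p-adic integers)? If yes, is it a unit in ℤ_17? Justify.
x ∈ ℤ_17 but not a unit; v_17(x) = 3 > 0

ℤ_17 = {x ∈ ℚ_17 : v_17(x) ≥ 0} and ℤ_17^× = {x ∈ ℤ_17 : v_17(x) = 0}. Here v_17(63869/76) = v_17(num) − v_17(den) = 3; compare against these criteria.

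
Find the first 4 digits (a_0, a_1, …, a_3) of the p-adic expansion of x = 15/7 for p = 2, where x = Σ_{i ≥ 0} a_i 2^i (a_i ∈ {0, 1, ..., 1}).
(a_0, …, a_3) = (1, 0, 0, 1)

v_2(15/7) = 0 (numerator and denominator both coprime to 2), so x ∈ ℤ_2^×. Compute digits iteratively via a_i = x_i mod 2, x_{i+1} = (x_i − a_i)/2, with x_0 = x:
  x_0 = 15/7;  a_0 = 1;  x_1 = (x_0 − 1)/2 = 4/7
  x_1 = 4/7;  a_1 = 0;  x_2 = (x_1 − 0)/2 = 2/7
  x_2 = 2/7;  a_2 = 0;  x_3 = (x_2 − 0)/2 = 1/7
  x_3 = 1/7;  a_3 = 1;  x_4 = (x_3 − 1)/2 = -3/7
Digits: (1, 0, 0, 1).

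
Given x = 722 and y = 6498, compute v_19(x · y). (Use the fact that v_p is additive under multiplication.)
v_19(4691556) = 4

v_p(x) = 2 (factor: 722 = 19^2 · 2); v_p(y) = 2 (factor: 6498 = 19^2 · 18). Additivity: v_p(xy) = v_p(x) + v_p(y) = 2 + 2 = 4. (Direct check: xy = 4691556 = 19^4 · (36).)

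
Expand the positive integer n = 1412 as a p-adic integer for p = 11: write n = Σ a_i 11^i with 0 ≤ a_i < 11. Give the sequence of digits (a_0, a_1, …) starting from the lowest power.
(a_0, a_1, …) = (4, 7, 0, 1)

Repeated division by 11 gives the digits low-to-high: 1412 = 4 + 7·11^1 + 1·11^3. Digit sequence: (4, 7, 0, 1).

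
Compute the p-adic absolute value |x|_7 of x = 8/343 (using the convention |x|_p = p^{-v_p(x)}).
|8/343|_7 = 343

Step 1 — compute v_7(x) by factoring powers of 7 out of the numerator and denominator: v_7(8/343) = -3. Step 2 — apply |x|_p = p^{-v_p(x)} = 7^{3} = 343.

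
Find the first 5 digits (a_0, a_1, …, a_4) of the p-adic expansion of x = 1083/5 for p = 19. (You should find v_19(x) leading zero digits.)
(a_0, …, a_4) = (0, 0, 12, 7, 11)

v_19(1083/5) = 2, so a_0 = ... = a_1 = 0. Factor out: x = 19^2 · u with u = 3/5 a unit in ℤ_19. Expand u iteratively via a_{v+i} = u_i mod 19, u_{i+1} = (u_i − a_{v+i})/19:
  u_0 = 3/5;  a_2 = 12;  u_1 = (u_0 − 12)/19 = -3/5
  u_1 = -3/5;  a_3 = 7;  u_2 = (u_1 − 7)/19 = -2/5
  u_2 = -2/5;  a_4 = 11;  u_3 = (u_2 − 11)/19 = -3/5
Digits: (0, 0, 12, 7, 11).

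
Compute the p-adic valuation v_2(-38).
v_2(-38) = 1

v_2(n) is the largest exponent k such that 2^k divides n. Factor out: -38 = -2^1 · 19. (Sign doesn't affect v_p.) So v_2(-38) = 1.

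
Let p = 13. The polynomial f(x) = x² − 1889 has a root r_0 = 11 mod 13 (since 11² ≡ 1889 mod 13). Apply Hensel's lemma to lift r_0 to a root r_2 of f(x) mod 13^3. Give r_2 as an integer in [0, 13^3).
r_2 = 1597 (mod 2197)

Hensel's recurrence: r_{i+1} = r_i − f(r_i)·(f′(r_i))^{-1} mod 13^{i+2}, with f′(x) = 2x. Iterate:
  r_0 = 11 (mod 13)
  r_1 = 76 (mod 169)
  r_2 = 1597 (mod 2197)
Final: r_2 = 1597, and one checks f(r_2) ≡ 0 mod 13^3.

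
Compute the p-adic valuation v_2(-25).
v_2(-25) = 0

v_2(n) is the largest exponent k such that 2^k divides n. Factor out: -25 = -2^0 · 25. (Sign doesn't affect v_p.) So v_2(-25) = 0.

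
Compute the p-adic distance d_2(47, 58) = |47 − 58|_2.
d_2(47, 58) = 1

Step 1 — x − y = 47 − 58 = -11. Step 2 — v_2(-11) = 0 (factor: -11 = −(2^0 · 11); the sign does not affect v_p). Step 3 — |x − y|_2 = 2^{0} = 1.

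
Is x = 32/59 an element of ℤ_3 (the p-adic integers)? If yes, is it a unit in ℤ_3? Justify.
x ∈ ℤ_3^× (unit); v_3(x) = 0

ℤ_3 = {x ∈ ℚ_3 : v_3(x) ≥ 0} and ℤ_3^× = {x ∈ ℤ_3 : v_3(x) = 0}. Here v_3(32/59) = v_3(num) − v_3(den) = 0; compare against these criteria.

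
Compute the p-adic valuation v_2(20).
v_2(20) = 2

v_2(n) is the largest exponent k such that 2^k divides n. Factor out: 20 = 2^2 · 5. (Sign doesn't affect v_p.) So v_2(20) = 2.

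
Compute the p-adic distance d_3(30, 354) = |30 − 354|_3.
d_3(30, 354) = 1/81

Step 1 — x − y = 30 − 354 = -324. Step 2 — v_3(-324) = 4 (factor: -324 = −(3^4 · 4); the sign does not affect v_p). Step 3 — |x − y|_3 = 3^{-4} = 1/81.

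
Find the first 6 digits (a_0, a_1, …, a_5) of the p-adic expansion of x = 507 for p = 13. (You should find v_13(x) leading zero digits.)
(a_0, …, a_5) = (0, 0, 3, 0, 0, 0)

v_13(507) = 2, so a_0 = ... = a_1 = 0. Factor out: x = 13^2 · u with u = 3 a unit in ℤ_13. Expand u iteratively via a_{v+i} = u_i mod 13, u_{i+1} = (u_i − a_{v+i})/13:
  u_0 = 3;  a_2 = 3;  u_1 = (u_0 − 3)/13 = 0
  u_1 = 0;  a_3 = 0;  u_2 = (u_1 − 0)/13 = 0
  u_2 = 0;  a_4 = 0;  u_3 = (u_2 − 0)/13 = 0
  u_3 = 0;  a_5 = 0;  u_4 = (u_3 − 0)/13 = 0
Digits: (0, 0, 3, 0, 0, 0).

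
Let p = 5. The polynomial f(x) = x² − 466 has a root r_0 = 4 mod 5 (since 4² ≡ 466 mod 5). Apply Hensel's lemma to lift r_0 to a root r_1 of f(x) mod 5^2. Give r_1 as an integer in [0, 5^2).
r_1 = 4 (mod 25)

Hensel's recurrence: r_{i+1} = r_i − f(r_i)·(f′(r_i))^{-1} mod 5^{i+2}, with f′(x) = 2x. Iterate:
  r_0 = 4 (mod 5)
  r_1 = 4 (mod 25)
Final: r_1 = 4, and one checks f(r_1) ≡ 0 mod 5^2.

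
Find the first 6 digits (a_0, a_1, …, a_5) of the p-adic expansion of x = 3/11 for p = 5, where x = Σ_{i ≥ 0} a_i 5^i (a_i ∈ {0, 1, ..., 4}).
(a_0, …, a_5) = (3, 4, 0, 3, 3, 2)

v_5(3/11) = 0 (numerator and denominator both coprime to 5), so x ∈ ℤ_5^×. Compute digits iteratively via a_i = x_i mod 5, x_{i+1} = (x_i − a_i)/5, with x_0 = x:
  x_0 = 3/11;  a_0 = 3;  x_1 = (x_0 − 3)/5 = -6/11
  x_1 = -6/11;  a_1 = 4;  x_2 = (x_1 − 4)/5 = -10/11
  x_2 = -10/11;  a_2 = 0;  x_3 = (x_2 − 0)/5 = -2/11
  x_3 = -2/11;  a_3 = 3;  x_4 = (x_3 − 3)/5 = -7/11
  x_4 = -7/11;  a_4 = 3;  x_5 = (x_4 − 3)/5 = -8/11
  x_5 = -8/11;  a_5 = 2;  x_6 = (x_5 − 2)/5 = -6/11
Digits: (3, 4, 0, 3, 3, 2).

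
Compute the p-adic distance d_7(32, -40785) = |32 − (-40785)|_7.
d_7(32, -40785) = 1/2401

Step 1 — x − y = 32 − (-40785) = 40817. Step 2 — v_7(40817) = 4 (factor: 40817 = (7^4 · 17); the sign does not affect v_p). Step 3 — |x − y|_7 = 7^{-4} = 1/2401.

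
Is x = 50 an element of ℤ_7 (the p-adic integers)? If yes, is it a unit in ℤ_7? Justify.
x ∈ ℤ_7^× (unit); v_7(x) = 0

ℤ_7 = {x ∈ ℚ_7 : v_7(x) ≥ 0} and ℤ_7^× = {x ∈ ℤ_7 : v_7(x) = 0}. Here v_7(50) = v_7(num) − v_7(den) = 0; compare against these criteria.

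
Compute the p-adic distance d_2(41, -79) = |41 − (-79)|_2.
d_2(41, -79) = 1/8

Step 1 — x − y = 41 − (-79) = 120. Step 2 — v_2(120) = 3 (factor: 120 = (2^3 · 15); the sign does not affect v_p). Step 3 — |x − y|_2 = 2^{-3} = 1/8.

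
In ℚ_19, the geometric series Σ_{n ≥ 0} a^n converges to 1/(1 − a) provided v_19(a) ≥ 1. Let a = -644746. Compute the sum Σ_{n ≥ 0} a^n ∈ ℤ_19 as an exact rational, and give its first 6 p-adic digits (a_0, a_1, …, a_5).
Σ a^n = 1/(1 − a) = 1/644747;  first 6 digits = (1, 0, 0, 1, 14, 18)

v_19(a) = 3 ≥ 1, so the series converges in ℤ_19 to 1/(1 − a) = 1/(1 − (-644746)) = 1/644747. Expand this rational in ℤ_19: compute digits iteratively via d_i = x_i mod 19, x_{i+1} = (x_i − d_i)/19. The first 6 digits are (1, 0, 0, 1, 14, 18).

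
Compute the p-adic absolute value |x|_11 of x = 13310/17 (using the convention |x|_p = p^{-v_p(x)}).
|13310/17|_11 = 1/1331

Step 1 — compute v_11(x) by factoring powers of 11 out of the numerator and denominator: v_11(13310/17) = 3. Step 2 — apply |x|_p = p^{-v_p(x)} = 11^{-3} = 1/1331.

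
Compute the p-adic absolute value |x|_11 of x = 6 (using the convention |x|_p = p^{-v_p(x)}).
|6|_11 = 1

Step 1 — compute v_11(x) by factoring powers of 11 out of the numerator and denominator: v_11(6) = 0. Step 2 — apply |x|_p = p^{-v_p(x)} = 11^{0} = 1.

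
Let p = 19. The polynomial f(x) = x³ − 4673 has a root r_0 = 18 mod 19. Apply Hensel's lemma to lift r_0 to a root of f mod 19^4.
r_3 = 76284 (mod 130321)

Hensel: r_{i+1} = r_i − f(r_i)/f′(r_i) mod 19^{i+2}, where f′(x) = 3x². Iterate:
  r_0 = 18 (mod 19)
  r_1 = 113 (mod 361)
  r_2 = 835 (mod 6859)
  r_3 = 76284 (mod 130321)
Final: r = 76284 with f(r) ≡ 0 mod 19^4.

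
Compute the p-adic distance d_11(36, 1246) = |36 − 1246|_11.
d_11(36, 1246) = 1/121

Step 1 — x − y = 36 − 1246 = -1210. Step 2 — v_11(-1210) = 2 (factor: -1210 = −(11^2 · 10); the sign does not affect v_p). Step 3 — |x − y|_11 = 11^{-2} = 1/121.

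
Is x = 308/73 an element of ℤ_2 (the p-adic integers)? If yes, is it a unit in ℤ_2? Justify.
x ∈ ℤ_2 but not a unit; v_2(x) = 2 > 0

ℤ_2 = {x ∈ ℚ_2 : v_2(x) ≥ 0} and ℤ_2^× = {x ∈ ℤ_2 : v_2(x) = 0}. Here v_2(308/73) = v_2(num) − v_2(den) = 2; compare against these criteria.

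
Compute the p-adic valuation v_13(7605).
v_13(7605) = 2

v_13(n) is the largest exponent k such that 13^k divides n. Factor out: 7605 = 13^2 · 45. (Sign doesn't affect v_p.) So v_13(7605) = 2.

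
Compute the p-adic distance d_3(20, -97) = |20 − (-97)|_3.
d_3(20, -97) = 1/9

Step 1 — x − y = 20 − (-97) = 117. Step 2 — v_3(117) = 2 (factor: 117 = (3^2 · 13); the sign does not affect v_p). Step 3 — |x − y|_3 = 3^{-2} = 1/9.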